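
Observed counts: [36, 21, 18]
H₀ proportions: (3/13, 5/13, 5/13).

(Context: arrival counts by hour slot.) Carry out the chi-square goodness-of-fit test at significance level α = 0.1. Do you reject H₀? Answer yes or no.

n = 75; E_i = n·p_i = [17.31, 28.85, 28.85]
χ² = (36−17.31)²/17.31 + (21−28.85)²/28.85 + (18−28.85)²/28.85 = 26.4000
df = 2
p-value (upper-tail) = 0.00000
At α=0.1: p < α → reject H₀

reject H₀: yes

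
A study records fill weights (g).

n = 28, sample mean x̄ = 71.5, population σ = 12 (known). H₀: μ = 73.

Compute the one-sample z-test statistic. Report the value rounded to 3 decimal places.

test statistic = -0.661

SE = σ/√n = 12/√28 = 2.2678
z = (x̄−μ₀)/SE = (71.5−73)/2.2678 = -0.6614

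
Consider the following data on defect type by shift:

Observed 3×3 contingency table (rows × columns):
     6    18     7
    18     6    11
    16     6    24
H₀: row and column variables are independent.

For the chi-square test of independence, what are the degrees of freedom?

degrees of freedom = 4

df = (r−1)(c−1) = (3−1)·(3−1) = 4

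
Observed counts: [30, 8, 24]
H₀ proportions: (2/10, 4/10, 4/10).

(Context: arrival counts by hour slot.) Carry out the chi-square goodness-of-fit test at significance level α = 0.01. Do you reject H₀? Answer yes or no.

reject H₀: yes

n = 62; E_i = n·p_i = [12.40, 24.80, 24.80]
χ² = (30−12.40)²/12.40 + (8−24.80)²/24.80 + (24−24.80)²/24.80 = 36.3871
df = 2
p-value (upper-tail) = 0.00000
At α=0.01: p < α → reject H₀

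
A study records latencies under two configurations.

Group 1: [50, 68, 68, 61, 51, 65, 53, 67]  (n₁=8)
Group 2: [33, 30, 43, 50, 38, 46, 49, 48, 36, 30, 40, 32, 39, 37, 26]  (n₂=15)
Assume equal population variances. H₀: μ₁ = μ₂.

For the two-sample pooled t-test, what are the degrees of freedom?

df = n₁ + n₂ − 2 = 8 + 15 − 2 = 21

degrees of freedom = 21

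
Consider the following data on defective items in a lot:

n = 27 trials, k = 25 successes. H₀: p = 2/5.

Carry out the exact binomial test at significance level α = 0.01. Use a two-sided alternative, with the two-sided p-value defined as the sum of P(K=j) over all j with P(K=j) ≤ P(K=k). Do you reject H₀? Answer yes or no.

Exact binomial: n=27, k=25, p₀=2/5=0.4000
P(X=j) = C(n,j)·p₀^j·(1−p₀)^(n−j); p = Σ P(X=j) over j with P(X=j) ≤ P(X=25)
p-value (two-sided) = 0.00000
At α=0.01: p < α → reject H₀

reject H₀: yes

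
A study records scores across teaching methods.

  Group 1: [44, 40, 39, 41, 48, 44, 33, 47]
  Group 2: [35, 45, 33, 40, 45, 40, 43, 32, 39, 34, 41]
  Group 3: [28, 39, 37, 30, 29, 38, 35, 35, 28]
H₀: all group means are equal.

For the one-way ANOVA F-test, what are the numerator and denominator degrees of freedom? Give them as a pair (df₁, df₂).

k = 3 groups, N = 28 total
df = (k−1, N−k) = (3−1, 28−3) = (2, 25)

degrees of freedom = [2, 25]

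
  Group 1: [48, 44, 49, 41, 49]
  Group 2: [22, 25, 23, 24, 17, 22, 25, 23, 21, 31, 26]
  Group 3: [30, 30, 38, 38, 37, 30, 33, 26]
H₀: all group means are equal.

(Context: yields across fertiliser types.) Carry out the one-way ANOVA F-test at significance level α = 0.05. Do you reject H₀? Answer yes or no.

Group means [46.20, 23.55, 32.75], grand mean 31.333
SSB = Σnᵢ(x̄ᵢ−x̄)² = 1788.306; SSW = ΣΣ(x−x̄ᵢ)² = 313.027
MSB = 1788.306/2 = 894.1530; MSW = 313.027/21 = 14.9061
F = MSB/MSW = 59.9859
df = (2, 21)
p-value (upper-tail) = 0.00000
At α=0.05: p < α → reject H₀

reject H₀: yes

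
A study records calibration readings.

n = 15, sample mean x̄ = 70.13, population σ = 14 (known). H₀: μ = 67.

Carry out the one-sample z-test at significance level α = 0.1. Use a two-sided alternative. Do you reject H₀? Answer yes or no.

SE = σ/√n = 14/√15 = 3.6148
z = (x̄−μ₀)/SE = (70.13−67)/3.6148 = 0.8659
p-value (two-sided) = 0.38655
At α=0.1: p ≥ α → fail to reject H₀

reject H₀: no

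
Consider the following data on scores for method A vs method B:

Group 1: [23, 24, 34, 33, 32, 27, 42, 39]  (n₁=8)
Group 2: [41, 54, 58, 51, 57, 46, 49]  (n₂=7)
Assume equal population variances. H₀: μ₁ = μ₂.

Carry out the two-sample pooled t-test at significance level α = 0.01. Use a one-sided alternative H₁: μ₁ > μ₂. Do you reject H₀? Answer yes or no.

x̄₁=31.750, s₁=6.798, n₁=8
x̄₂=50.857, s₂=6.094, n₂=7
s_p² = [7·6.798² + 6·6.094²]/13 = 42.0275
SE = √(s_p²·(1/8+1/7)) = 3.3552
t = (31.750−50.857)/3.3552 = -5.6948
df = 13
p-value (one-sided, H₁ greater) = 0.99996
At α=0.01: p ≥ α → fail to reject H₀

reject H₀: no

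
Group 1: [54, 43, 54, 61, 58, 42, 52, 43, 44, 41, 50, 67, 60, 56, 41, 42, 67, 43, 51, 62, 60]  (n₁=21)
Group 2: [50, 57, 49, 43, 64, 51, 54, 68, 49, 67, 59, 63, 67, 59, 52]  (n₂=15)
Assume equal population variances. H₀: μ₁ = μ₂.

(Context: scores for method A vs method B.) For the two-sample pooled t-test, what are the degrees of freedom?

df = n₁ + n₂ − 2 = 21 + 15 − 2 = 34

degrees of freedom = 34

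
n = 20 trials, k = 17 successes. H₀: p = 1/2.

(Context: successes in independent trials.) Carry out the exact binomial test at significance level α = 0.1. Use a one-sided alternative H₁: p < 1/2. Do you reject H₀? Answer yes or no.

reject H₀: no

Exact binomial: n=20, k=17, p₀=1/2=0.5000
P(X≤17) from Σ C(n,i)·p₀^i·(1−p₀)^(n−i)
p-value (one-sided, H₁ less) = 0.99980
At α=0.1: p ≥ α → fail to reject H₀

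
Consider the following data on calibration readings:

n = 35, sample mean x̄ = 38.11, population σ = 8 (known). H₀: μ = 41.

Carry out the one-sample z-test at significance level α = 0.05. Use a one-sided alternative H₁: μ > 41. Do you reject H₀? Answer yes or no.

SE = σ/√n = 8/√35 = 1.3522
z = (x̄−μ₀)/SE = (38.11−41)/1.3522 = -2.1372
p-value (one-sided, H₁ greater) = 0.98371
At α=0.05: p ≥ α → fail to reject H₀

reject H₀: no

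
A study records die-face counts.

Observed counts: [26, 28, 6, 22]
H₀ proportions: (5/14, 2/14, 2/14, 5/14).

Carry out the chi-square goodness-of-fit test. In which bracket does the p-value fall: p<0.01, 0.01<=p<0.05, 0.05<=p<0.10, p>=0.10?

n = 82; E_i = n·p_i = [29.29, 11.71, 11.71, 29.29]
χ² = (26−29.29)²/29.29 + (28−11.71)²/11.71 + (6−11.71)²/11.71 + (22−29.29)²/29.29 = 27.6098
df = 3
p-value (upper-tail) = 0.00000
→ bracket: p<0.01

p-value bracket: p<0.01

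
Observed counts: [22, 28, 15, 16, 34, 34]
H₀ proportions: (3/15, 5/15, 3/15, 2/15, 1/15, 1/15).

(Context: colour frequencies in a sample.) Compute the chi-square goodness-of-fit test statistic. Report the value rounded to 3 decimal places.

n = 149; E_i = n·p_i = [29.80, 49.67, 29.80, 19.87, 9.93, 9.93]
χ² = (22−29.80)²/29.80 + (28−49.67)²/49.67 + (15−29.80)²/29.80 + (16−19.87)²/19.87 + (34−9.93)²/9.93 + (34−9.93)²/9.93 = 136.2148
df = 5

test statistic = 136.215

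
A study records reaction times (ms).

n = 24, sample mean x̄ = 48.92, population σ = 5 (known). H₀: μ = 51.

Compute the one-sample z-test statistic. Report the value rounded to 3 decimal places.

test statistic = -2.038

SE = σ/√n = 5/√24 = 1.0206
z = (x̄−μ₀)/SE = (48.92−51)/1.0206 = -2.0380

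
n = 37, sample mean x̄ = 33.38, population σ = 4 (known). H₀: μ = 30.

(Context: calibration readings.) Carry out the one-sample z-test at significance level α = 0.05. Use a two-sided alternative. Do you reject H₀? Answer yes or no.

reject H₀: yes

SE = σ/√n = 4/√37 = 0.6576
z = (x̄−μ₀)/SE = (33.38−30)/0.6576 = 5.1399
p-value (two-sided) = 0.00000
At α=0.05: p < α → reject H₀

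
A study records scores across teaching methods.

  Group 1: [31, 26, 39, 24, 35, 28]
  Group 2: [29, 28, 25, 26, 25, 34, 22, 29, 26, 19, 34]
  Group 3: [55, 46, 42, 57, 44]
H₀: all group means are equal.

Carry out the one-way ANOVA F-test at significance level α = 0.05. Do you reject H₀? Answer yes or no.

Group means [30.50, 27.00, 48.80], grand mean 32.909
SSB = Σnᵢ(x̄ᵢ−x̄)² = 1681.518; SSW = ΣΣ(x−x̄ᵢ)² = 550.300
MSB = 1681.518/2 = 840.7591; MSW = 550.300/19 = 28.9632
F = MSB/MSW = 29.0286
df = (2, 19)
p-value (upper-tail) = 0.00000
At α=0.05: p < α → reject H₀

reject H₀: yes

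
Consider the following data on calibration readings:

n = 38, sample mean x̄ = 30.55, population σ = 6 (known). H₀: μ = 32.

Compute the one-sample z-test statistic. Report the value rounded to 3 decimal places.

SE = σ/√n = 6/√38 = 0.9733
z = (x̄−μ₀)/SE = (30.55−32)/0.9733 = -1.4897

test statistic = -1.490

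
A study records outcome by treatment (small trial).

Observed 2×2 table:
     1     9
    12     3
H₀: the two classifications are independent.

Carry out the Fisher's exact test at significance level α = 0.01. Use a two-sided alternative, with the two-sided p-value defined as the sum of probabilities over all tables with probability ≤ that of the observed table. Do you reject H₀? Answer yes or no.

reject H₀: yes

Margins: r₁=10, r₂=15, c₁=13, c₂=12, n=25
p_obs = C(10,1)·C(15,12)/C(25,13); sum pmf over tables with pmf ≤ p_obs
p-value (two-sided) = 0.00098
At α=0.01: p < α → reject H₀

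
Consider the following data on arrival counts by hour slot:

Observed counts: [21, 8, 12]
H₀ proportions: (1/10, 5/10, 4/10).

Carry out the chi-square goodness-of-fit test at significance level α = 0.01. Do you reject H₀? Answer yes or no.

n = 41; E_i = n·p_i = [4.10, 20.50, 16.40]
χ² = (21−4.10)²/4.10 + (8−20.50)²/20.50 + (12−16.40)²/16.40 = 78.4634
df = 2
p-value (upper-tail) = 0.00000
At α=0.01: p < α → reject H₀

reject H₀: yes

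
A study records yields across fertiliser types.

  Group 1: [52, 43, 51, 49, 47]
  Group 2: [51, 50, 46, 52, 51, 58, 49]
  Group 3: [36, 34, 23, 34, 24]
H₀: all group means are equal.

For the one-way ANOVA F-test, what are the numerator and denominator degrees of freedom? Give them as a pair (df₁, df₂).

k = 3 groups, N = 17 total
df = (k−1, N−k) = (3−1, 17−3) = (2, 14)

degrees of freedom = [2, 14]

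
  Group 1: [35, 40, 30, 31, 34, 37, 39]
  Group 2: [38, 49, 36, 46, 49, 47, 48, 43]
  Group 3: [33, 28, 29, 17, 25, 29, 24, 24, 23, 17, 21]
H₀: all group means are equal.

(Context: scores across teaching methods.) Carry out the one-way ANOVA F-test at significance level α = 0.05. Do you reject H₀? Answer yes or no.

Group means [35.14, 44.50, 24.55], grand mean 33.538
SSB = Σnᵢ(x̄ᵢ−x̄)² = 1868.877; SSW = ΣΣ(x−x̄ᵢ)² = 517.584
MSB = 1868.877/2 = 934.4386; MSW = 517.584/23 = 22.5037
F = MSB/MSW = 41.5238
df = (2, 23)
p-value (upper-tail) = 0.00000
At α=0.05: p < α → reject H₀

reject H₀: yes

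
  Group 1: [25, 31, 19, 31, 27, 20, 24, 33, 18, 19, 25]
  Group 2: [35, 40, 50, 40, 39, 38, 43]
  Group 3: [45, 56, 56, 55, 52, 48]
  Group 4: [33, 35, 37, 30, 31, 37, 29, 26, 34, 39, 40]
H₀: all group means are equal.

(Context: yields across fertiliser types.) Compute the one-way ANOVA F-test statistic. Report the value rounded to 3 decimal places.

Group means [24.73, 40.71, 52.00, 33.73], grand mean 35.429
SSB = Σnᵢ(x̄ᵢ−x̄)² = 3134.779; SSW = ΣΣ(x−x̄ᵢ)² = 721.792
MSB = 3134.779/3 = 1044.9264; MSW = 721.792/31 = 23.2836
F = MSB/MSW = 44.8782
df = (3, 31)

test statistic = 44.878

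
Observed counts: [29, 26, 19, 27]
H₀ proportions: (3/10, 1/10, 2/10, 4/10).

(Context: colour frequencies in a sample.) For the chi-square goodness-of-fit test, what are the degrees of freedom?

degrees of freedom = 3

df = k − 1 = 4 − 1 = 3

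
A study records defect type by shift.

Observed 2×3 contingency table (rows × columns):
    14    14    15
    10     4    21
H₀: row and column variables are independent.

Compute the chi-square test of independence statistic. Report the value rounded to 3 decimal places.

Row totals [43, 35], col totals [24, 18, 36], n=78
χ² = (14−13.23)²/13.23 + (14−9.92)²/9.92 + (15−19.85)²/19.85 + (10−10.77)²/10.77 + (4−8.08)²/8.08 + (21−16.15)²/16.15 = 6.4698
df = 2

test statistic = 6.470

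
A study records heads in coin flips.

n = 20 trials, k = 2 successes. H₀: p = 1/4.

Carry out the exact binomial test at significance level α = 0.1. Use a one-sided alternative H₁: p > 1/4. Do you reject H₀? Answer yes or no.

Exact binomial: n=20, k=2, p₀=1/4=0.2500
P(X≥2) from Σ C(n,i)·p₀^i·(1−p₀)^(n−i)
p-value (one-sided, H₁ greater) = 0.97569
At α=0.1: p ≥ α → fail to reject H₀

reject H₀: no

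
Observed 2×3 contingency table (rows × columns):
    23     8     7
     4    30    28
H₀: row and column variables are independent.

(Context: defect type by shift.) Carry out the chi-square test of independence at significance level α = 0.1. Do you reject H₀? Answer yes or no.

Row totals [38, 62], col totals [27, 38, 35], n=100
χ² = (23−10.26)²/10.26 + (8−14.44)²/14.44 + (7−13.30)²/13.30 + (4−16.74)²/16.74 + (30−23.56)²/23.56 + (28−21.70)²/21.70 = 34.9610
df = 2
p-value (upper-tail) = 0.00000
At α=0.1: p < α → reject H₀

reject H₀: yes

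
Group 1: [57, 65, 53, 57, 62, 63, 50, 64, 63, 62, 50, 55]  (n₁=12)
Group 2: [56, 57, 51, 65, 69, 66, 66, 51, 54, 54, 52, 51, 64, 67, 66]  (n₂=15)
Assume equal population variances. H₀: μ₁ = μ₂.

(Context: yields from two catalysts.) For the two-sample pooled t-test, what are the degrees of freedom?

df = n₁ + n₂ − 2 = 12 + 15 − 2 = 25

degrees of freedom = 25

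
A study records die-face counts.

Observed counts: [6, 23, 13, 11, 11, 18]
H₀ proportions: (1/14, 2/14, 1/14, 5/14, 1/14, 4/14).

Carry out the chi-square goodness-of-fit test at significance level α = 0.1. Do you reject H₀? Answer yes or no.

n = 82; E_i = n·p_i = [5.86, 11.71, 5.86, 29.29, 5.86, 23.43]
χ² = (6−5.86)²/5.86 + (23−11.71)²/11.71 + (13−5.86)²/5.86 + (11−29.29)²/29.29 + (11−5.86)²/5.86 + (18−23.43)²/23.43 = 36.7780
df = 5
p-value (upper-tail) = 0.00000
At α=0.1: p < α → reject H₀

reject H₀: yes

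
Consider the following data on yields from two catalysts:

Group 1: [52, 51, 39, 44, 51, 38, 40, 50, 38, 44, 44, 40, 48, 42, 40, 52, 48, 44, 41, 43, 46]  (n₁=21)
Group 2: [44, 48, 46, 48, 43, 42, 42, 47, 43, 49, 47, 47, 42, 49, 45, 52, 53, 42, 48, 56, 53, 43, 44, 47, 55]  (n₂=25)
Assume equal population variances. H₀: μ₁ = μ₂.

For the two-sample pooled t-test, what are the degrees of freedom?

degrees of freedom = 44

df = n₁ + n₂ − 2 = 21 + 25 − 2 = 44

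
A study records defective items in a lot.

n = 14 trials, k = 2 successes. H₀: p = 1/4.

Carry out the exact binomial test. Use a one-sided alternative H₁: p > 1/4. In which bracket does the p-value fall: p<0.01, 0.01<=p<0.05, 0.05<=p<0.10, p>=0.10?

Exact binomial: n=14, k=2, p₀=1/4=0.2500
P(X≥2) from Σ C(n,i)·p₀^i·(1−p₀)^(n−i)
p-value (one-sided, H₁ greater) = 0.89903
→ bracket: p>=0.10

p-value bracket: p>=0.10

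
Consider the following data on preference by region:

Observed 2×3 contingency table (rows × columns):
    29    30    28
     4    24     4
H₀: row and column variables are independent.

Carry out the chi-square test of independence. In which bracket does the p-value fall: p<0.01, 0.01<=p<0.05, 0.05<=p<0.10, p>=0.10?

p-value bracket: p<0.01

Row totals [87, 32], col totals [33, 54, 32], n=119
χ² = (29−24.13)²/24.13 + (30−39.48)²/39.48 + (28−23.39)²/23.39 + (4−8.87)²/8.87 + (24−14.52)²/14.52 + (4−8.61)²/8.61 = 15.4961
df = 2
p-value (upper-tail) = 0.00043
→ bracket: p<0.01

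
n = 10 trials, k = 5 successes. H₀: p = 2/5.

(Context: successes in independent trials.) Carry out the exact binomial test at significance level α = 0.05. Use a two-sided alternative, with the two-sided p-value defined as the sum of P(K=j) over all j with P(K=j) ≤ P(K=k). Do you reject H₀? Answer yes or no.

reject H₀: no

Exact binomial: n=10, k=5, p₀=2/5=0.4000
P(X=j) = C(n,j)·p₀^j·(1−p₀)^(n−j); p = Σ P(X=j) over j with P(X=j) ≤ P(X=5)
p-value (two-sided) = 0.53419
At α=0.05: p ≥ α → fail to reject H₀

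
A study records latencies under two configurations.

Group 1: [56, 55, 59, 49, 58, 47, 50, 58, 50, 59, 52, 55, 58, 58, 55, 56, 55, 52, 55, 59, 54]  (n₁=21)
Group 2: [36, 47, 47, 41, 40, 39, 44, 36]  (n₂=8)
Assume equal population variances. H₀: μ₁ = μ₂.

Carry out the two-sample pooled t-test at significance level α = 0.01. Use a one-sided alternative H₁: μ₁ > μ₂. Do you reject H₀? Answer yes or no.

x̄₁=54.762, s₁=3.562, n₁=21
x̄₂=41.250, s₂=4.400, n₂=8
s_p² = [20·3.562² + 7·4.400²]/27 = 14.4189
SE = √(s_p²·(1/21+1/8)) = 1.5776
t = (54.762−41.250)/1.5776 = 8.5646
df = 27
p-value (one-sided, H₁ greater) = 0.00000
At α=0.01: p < α → reject H₀

reject H₀: yes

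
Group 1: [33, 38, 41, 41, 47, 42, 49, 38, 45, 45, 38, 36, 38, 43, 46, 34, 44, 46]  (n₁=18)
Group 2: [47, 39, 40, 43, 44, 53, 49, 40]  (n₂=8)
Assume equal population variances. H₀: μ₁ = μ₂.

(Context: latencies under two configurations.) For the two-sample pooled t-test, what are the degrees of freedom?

degrees of freedom = 24

df = n₁ + n₂ − 2 = 18 + 8 − 2 = 24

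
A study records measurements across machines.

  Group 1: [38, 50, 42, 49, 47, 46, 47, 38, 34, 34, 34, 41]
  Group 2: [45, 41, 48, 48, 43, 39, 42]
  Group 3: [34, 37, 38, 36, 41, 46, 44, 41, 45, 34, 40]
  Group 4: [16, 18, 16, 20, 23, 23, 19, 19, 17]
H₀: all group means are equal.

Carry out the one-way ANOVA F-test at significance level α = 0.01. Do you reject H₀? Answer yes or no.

Group means [41.67, 43.71, 39.64, 19.00], grand mean 36.231
SSB = Σnᵢ(x̄ᵢ−x̄)² = 3546.282; SSW = ΣΣ(x−x̄ᵢ)² = 708.641
MSB = 3546.282/3 = 1182.0941; MSW = 708.641/35 = 20.2469
F = MSB/MSW = 58.3840
df = (3, 35)
p-value (upper-tail) = 0.00000
At α=0.01: p < α → reject H₀

reject H₀: yes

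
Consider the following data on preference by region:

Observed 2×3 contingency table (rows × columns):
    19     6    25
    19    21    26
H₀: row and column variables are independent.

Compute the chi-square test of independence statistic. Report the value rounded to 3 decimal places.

test statistic = 6.265

Row totals [50, 66], col totals [38, 27, 51], n=116
χ² = (19−16.38)²/16.38 + (6−11.64)²/11.64 + (25−21.98)²/21.98 + (19−21.62)²/21.62 + (21−15.36)²/15.36 + (26−29.02)²/29.02 = 6.2652
df = 2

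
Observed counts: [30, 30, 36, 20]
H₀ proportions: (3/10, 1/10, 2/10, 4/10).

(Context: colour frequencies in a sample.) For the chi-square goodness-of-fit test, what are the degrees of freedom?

degrees of freedom = 3

df = k − 1 = 4 − 1 = 3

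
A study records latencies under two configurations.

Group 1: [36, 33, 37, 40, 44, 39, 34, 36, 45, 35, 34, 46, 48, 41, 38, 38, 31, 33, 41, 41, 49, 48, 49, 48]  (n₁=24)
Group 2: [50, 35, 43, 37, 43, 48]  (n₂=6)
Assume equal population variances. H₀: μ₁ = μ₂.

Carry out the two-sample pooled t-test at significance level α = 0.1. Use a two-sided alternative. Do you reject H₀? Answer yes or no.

reject H₀: no

x̄₁=40.167, s₁=5.746, n₁=24
x̄₂=42.667, s₂=5.888, n₂=6
s_p² = [23·5.746² + 5·5.888²]/28 = 33.3095
SE = √(s_p²·(1/24+1/6)) = 2.6343
t = (40.167−42.667)/2.6343 = -0.9490
df = 28
p-value (two-sided) = 0.35073
At α=0.1: p ≥ α → fail to reject H₀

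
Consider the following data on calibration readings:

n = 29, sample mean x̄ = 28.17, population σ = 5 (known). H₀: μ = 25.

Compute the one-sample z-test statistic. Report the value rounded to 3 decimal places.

SE = σ/√n = 5/√29 = 0.9285
z = (x̄−μ₀)/SE = (28.17−25)/0.9285 = 3.4142

test statistic = 3.414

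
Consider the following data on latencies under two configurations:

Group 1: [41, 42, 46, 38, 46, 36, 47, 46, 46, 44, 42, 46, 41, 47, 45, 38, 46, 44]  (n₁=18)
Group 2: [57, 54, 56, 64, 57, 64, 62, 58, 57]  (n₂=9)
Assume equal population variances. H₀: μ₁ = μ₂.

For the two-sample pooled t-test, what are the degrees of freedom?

degrees of freedom = 25

df = n₁ + n₂ − 2 = 18 + 9 − 2 = 25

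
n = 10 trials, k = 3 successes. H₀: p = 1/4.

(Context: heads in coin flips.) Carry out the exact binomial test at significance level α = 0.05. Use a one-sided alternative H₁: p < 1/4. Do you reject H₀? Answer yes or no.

Exact binomial: n=10, k=3, p₀=1/4=0.2500
P(X≤3) from Σ C(n,i)·p₀^i·(1−p₀)^(n−i)
p-value (one-sided, H₁ less) = 0.77588
At α=0.05: p ≥ α → fail to reject H₀

reject H₀: no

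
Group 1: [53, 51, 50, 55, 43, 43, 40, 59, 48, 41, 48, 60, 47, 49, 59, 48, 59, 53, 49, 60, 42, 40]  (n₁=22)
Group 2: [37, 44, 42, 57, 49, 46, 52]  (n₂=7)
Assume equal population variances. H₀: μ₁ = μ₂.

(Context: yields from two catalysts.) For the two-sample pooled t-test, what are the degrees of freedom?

degrees of freedom = 27

df = n₁ + n₂ − 2 = 22 + 7 − 2 = 27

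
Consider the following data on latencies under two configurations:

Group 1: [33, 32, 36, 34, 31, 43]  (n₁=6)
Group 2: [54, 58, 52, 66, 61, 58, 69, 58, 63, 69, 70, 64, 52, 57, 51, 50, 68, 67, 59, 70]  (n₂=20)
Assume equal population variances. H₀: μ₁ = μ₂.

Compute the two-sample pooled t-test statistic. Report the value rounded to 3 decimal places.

x̄₁=34.833, s₁=4.355, n₁=6
x̄₂=60.800, s₂=6.849, n₂=20
s_p² = [5·4.355² + 19·6.849²]/24 = 41.0847
SE = √(s_p²·(1/6+1/20)) = 2.9836
t = (34.833−60.800)/2.9836 = -8.7032
df = 24

test statistic = -8.703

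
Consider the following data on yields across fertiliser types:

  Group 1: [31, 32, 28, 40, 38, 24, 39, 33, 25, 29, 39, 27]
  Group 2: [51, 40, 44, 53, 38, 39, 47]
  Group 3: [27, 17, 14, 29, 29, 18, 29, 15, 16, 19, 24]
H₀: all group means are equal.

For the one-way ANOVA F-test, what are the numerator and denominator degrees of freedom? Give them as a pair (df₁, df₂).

k = 3 groups, N = 30 total
df = (k−1, N−k) = (3−1, 30−3) = (2, 27)

degrees of freedom = [2, 27]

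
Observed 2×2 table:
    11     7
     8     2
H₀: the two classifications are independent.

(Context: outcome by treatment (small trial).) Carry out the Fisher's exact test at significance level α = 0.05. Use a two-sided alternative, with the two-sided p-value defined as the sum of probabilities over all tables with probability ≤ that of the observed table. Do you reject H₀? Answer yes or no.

Margins: r₁=18, r₂=10, c₁=19, c₂=9, n=28
p_obs = C(18,11)·C(10,8)/C(28,19); sum pmf over tables with pmf ≤ p_obs
p-value (two-sided) = 0.41697
At α=0.05: p ≥ α → fail to reject H₀

reject H₀: no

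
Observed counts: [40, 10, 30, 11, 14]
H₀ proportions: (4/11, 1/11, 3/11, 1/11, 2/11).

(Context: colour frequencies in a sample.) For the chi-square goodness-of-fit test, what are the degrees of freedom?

df = k − 1 = 5 − 1 = 4

degrees of freedom = 4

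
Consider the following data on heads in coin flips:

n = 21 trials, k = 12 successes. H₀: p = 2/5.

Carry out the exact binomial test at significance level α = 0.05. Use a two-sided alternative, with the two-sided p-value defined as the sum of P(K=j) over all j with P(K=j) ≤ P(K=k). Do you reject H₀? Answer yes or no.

Exact binomial: n=21, k=12, p₀=2/5=0.4000
P(X=j) = C(n,j)·p₀^j·(1−p₀)^(n−j); p = Σ P(X=j) over j with P(X=j) ≤ P(X=12)
p-value (two-sided) = 0.12188
At α=0.05: p ≥ α → fail to reject H₀

reject H₀: no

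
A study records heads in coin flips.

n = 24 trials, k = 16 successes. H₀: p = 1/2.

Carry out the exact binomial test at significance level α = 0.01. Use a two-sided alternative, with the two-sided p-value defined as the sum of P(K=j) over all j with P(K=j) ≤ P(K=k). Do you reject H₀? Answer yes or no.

reject H₀: no

Exact binomial: n=24, k=16, p₀=1/2=0.5000
P(X=j) = C(n,j)·p₀^j·(1−p₀)^(n−j); p = Σ P(X=j) over j with P(X=j) ≤ P(X=16)
p-value (two-sided) = 0.15159
At α=0.01: p ≥ α → fail to reject H₀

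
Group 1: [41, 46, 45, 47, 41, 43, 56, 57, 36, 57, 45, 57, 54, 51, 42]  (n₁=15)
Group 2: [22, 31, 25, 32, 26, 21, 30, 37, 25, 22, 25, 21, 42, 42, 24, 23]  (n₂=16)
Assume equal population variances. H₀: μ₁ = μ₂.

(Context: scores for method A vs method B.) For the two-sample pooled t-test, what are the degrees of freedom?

degrees of freedom = 29

df = n₁ + n₂ − 2 = 15 + 16 − 2 = 29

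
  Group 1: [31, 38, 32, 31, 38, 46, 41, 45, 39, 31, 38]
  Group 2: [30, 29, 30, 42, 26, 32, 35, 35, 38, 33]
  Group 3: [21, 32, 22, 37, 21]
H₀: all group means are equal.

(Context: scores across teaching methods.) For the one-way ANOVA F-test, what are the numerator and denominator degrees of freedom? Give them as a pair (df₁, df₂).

k = 3 groups, N = 26 total
df = (k−1, N−k) = (3−1, 26−3) = (2, 23)

degrees of freedom = [2, 23]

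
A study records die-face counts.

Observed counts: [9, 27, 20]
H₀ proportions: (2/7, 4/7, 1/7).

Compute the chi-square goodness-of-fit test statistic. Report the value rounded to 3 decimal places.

test statistic = 21.844

n = 56; E_i = n·p_i = [16.00, 32.00, 8.00]
χ² = (9−16.00)²/16.00 + (27−32.00)²/32.00 + (20−8.00)²/8.00 = 21.8438
df = 2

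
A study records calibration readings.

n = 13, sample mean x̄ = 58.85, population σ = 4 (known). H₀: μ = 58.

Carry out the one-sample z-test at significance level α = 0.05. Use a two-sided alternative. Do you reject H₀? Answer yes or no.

reject H₀: no

SE = σ/√n = 4/√13 = 1.1094
z = (x̄−μ₀)/SE = (58.85−58)/1.1094 = 0.7662
p-value (two-sided) = 0.44357
At α=0.05: p ≥ α → fail to reject H₀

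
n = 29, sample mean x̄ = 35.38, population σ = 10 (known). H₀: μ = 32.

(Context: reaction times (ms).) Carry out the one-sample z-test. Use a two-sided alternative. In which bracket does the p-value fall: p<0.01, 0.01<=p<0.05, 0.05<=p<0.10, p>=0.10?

SE = σ/√n = 10/√29 = 1.8570
z = (x̄−μ₀)/SE = (35.38−32)/1.8570 = 1.8202
p-value (two-sided) = 0.06873
→ bracket: 0.05<=p<0.10

p-value bracket: 0.05<=p<0.10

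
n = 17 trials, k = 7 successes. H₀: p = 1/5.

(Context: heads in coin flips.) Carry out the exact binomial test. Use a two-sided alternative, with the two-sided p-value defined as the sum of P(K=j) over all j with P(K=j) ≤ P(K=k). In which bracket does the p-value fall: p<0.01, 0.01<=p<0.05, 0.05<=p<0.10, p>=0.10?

Exact binomial: n=17, k=7, p₀=1/5=0.2000
P(X=j) = C(n,j)·p₀^j·(1−p₀)^(n−j); p = Σ P(X=j) over j with P(X=j) ≤ P(X=7)
p-value (two-sided) = 0.06018
→ bracket: 0.05<=p<0.10

p-value bracket: 0.05<=p<0.10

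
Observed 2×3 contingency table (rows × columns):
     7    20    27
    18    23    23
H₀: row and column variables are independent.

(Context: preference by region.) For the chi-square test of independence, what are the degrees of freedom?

df = (r−1)(c−1) = (2−1)·(3−1) = 2

degrees of freedom = 2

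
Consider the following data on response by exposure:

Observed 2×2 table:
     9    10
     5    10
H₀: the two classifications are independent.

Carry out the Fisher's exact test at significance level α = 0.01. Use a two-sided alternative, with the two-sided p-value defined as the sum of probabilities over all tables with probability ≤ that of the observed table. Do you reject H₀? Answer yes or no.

Margins: r₁=19, r₂=15, c₁=14, c₂=20, n=34
p_obs = C(19,9)·C(15,5)/C(34,14); sum pmf over tables with pmf ≤ p_obs
p-value (two-sided) = 0.49530
At α=0.01: p ≥ α → fail to reject H₀

reject H₀: no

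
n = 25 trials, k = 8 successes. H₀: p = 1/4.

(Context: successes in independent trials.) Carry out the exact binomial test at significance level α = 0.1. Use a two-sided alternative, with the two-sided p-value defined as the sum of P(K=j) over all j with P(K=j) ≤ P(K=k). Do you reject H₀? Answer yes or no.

reject H₀: no

Exact binomial: n=25, k=8, p₀=1/4=0.2500
P(X=j) = C(n,j)·p₀^j·(1−p₀)^(n−j); p = Σ P(X=j) over j with P(X=j) ≤ P(X=8)
p-value (two-sided) = 0.48723
At α=0.1: p ≥ α → fail to reject H₀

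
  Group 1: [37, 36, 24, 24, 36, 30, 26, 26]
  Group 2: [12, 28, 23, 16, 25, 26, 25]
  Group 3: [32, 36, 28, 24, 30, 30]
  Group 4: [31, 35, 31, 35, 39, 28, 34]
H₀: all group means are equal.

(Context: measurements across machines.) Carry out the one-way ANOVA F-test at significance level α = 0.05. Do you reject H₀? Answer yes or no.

Group means [29.88, 22.14, 30.00, 33.29], grand mean 28.821
SSB = Σnᵢ(x̄ᵢ−x̄)² = 468.946; SSW = ΣΣ(x−x̄ᵢ)² = 589.161
MSB = 468.946/3 = 156.3155; MSW = 589.161/24 = 24.5484
F = MSB/MSW = 6.3677
df = (3, 24)
p-value (upper-tail) = 0.00249
At α=0.05: p < α → reject H₀

reject H₀: yes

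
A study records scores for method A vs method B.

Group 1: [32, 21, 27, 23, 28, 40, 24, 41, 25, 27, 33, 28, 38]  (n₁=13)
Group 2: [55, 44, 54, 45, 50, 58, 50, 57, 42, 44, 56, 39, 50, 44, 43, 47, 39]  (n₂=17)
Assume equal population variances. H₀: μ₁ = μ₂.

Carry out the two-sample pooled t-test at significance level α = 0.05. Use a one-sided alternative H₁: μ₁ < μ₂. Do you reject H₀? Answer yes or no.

reject H₀: yes

x̄₁=29.769, s₁=6.547, n₁=13
x̄₂=48.059, s₂=6.240, n₂=17
s_p² = [12·6.547² + 16·6.240²]/28 = 40.6160
SE = √(s_p²·(1/13+1/17)) = 2.3481
t = (29.769−48.059)/2.3481 = -7.7892
df = 28
p-value (one-sided, H₁ less) = 0.00000
At α=0.05: p < α → reject H₀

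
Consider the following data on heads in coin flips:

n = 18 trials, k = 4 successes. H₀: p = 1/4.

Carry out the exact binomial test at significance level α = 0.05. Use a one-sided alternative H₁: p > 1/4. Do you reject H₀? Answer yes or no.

reject H₀: no

Exact binomial: n=18, k=4, p₀=1/4=0.2500
P(X≥4) from Σ C(n,i)·p₀^i·(1−p₀)^(n−i)
p-value (one-sided, H₁ greater) = 0.69431
At α=0.05: p ≥ α → fail to reject H₀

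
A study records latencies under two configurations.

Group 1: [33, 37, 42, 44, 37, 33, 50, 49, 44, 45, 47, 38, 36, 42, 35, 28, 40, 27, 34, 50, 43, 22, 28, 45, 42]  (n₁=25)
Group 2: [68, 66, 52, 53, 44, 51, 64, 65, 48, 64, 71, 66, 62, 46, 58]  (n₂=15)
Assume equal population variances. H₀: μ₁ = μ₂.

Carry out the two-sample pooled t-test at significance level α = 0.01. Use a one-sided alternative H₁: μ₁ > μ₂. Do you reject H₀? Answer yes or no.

x̄₁=38.840, s₁=7.576, n₁=25
x̄₂=58.533, s₂=8.782, n₂=15
s_p² = [24·7.576² + 14·8.782²]/38 = 64.6604
SE = √(s_p²·(1/25+1/15)) = 2.6262
t = (38.840−58.533)/2.6262 = -7.4987
df = 38
p-value (one-sided, H₁ greater) = 1.00000
At α=0.01: p ≥ α → fail to reject H₀

reject H₀: no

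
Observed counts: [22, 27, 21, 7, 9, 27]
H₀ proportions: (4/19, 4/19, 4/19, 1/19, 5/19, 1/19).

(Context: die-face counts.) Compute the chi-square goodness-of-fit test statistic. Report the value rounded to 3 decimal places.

n = 113; E_i = n·p_i = [23.79, 23.79, 23.79, 5.95, 29.74, 5.95]
χ² = (22−23.79)²/23.79 + (27−23.79)²/23.79 + (21−23.79)²/23.79 + (7−5.95)²/5.95 + (9−29.74)²/29.74 + (27−5.95)²/5.95 = 90.0646
df = 5

test statistic = 90.065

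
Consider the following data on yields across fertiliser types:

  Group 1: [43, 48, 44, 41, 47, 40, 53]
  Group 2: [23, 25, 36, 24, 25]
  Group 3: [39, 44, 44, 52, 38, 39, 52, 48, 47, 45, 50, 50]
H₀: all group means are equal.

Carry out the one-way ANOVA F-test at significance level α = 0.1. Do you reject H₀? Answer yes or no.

Group means [45.14, 26.60, 45.67], grand mean 41.542
SSB = Σnᵢ(x̄ᵢ−x̄)² = 1411.235; SSW = ΣΣ(x−x̄ᵢ)² = 514.724
MSB = 1411.235/2 = 705.6173; MSW = 514.724/21 = 24.5107
F = MSB/MSW = 28.7882
df = (2, 21)
p-value (upper-tail) = 0.00000
At α=0.1: p < α → reject H₀

reject H₀: yes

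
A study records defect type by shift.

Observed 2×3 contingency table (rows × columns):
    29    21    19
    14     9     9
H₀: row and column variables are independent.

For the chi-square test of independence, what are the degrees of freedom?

degrees of freedom = 2

df = (r−1)(c−1) = (2−1)·(3−1) = 2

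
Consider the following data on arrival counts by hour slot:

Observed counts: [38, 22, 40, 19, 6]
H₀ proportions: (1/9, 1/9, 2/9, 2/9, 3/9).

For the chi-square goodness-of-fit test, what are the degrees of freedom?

df = k − 1 = 5 − 1 = 4

degrees of freedom = 4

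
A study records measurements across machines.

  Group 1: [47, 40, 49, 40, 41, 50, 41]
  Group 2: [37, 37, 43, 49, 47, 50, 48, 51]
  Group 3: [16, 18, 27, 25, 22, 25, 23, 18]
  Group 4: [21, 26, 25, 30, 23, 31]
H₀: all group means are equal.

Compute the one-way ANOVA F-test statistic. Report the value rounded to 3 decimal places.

test statistic = 51.831

Group means [44.00, 45.25, 21.75, 26.00], grand mean 34.483
SSB = Σnᵢ(x̄ᵢ−x̄)² = 3290.241; SSW = ΣΣ(x−x̄ᵢ)² = 529.000
MSB = 3290.241/3 = 1096.7471; MSW = 529.000/25 = 21.1600
F = MSB/MSW = 51.8311
df = (3, 25)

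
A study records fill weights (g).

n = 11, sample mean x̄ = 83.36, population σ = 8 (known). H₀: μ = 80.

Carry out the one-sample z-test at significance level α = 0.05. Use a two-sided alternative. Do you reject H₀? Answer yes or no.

reject H₀: no

SE = σ/√n = 8/√11 = 2.4121
z = (x̄−μ₀)/SE = (83.36−80)/2.4121 = 1.3930
p-value (two-sided) = 0.16363
At α=0.05: p ≥ α → fail to reject H₀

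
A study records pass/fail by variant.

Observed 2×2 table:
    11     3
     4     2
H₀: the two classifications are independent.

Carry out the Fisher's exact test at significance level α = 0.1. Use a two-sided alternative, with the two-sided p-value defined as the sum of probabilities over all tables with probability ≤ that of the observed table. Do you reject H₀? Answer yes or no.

reject H₀: no

Margins: r₁=14, r₂=6, c₁=15, c₂=5, n=20
p_obs = C(14,11)·C(6,4)/C(20,15); sum pmf over tables with pmf ≤ p_obs
p-value (two-sided) = 0.61262
At α=0.1: p ≥ α → fail to reject H₀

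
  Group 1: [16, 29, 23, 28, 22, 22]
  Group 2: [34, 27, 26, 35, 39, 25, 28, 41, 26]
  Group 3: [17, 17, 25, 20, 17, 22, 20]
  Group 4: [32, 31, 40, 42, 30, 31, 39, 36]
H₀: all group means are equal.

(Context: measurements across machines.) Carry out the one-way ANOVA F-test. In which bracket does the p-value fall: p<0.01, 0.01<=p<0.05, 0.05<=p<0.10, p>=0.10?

p-value bracket: p<0.01

Group means [23.33, 31.22, 19.71, 35.12], grand mean 28.000
SSB = Σnᵢ(x̄ᵢ−x̄)² = 1110.808; SSW = ΣΣ(x−x̄ᵢ)² = 623.192
MSB = 1110.808/3 = 370.2692; MSW = 623.192/26 = 23.9689
F = MSB/MSW = 15.4479
df = (3, 26)
p-value (upper-tail) = 0.00001
→ bracket: p<0.01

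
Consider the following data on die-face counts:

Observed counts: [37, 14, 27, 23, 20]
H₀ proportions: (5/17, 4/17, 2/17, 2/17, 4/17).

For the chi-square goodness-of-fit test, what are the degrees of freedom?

degrees of freedom = 4

df = k − 1 = 5 − 1 = 4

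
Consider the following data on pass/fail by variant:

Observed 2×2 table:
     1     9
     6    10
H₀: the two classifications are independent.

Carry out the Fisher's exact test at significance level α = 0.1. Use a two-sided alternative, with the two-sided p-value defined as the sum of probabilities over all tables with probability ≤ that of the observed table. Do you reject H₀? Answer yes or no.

reject H₀: no

Margins: r₁=10, r₂=16, c₁=7, c₂=19, n=26
p_obs = C(10,1)·C(16,6)/C(26,7); sum pmf over tables with pmf ≤ p_obs
p-value (two-sided) = 0.19039
At α=0.1: p ≥ α → fail to reject H₀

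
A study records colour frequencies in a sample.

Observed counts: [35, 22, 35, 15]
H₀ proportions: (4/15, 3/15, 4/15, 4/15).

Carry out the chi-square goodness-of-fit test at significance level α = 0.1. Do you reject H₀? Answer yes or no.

reject H₀: yes

n = 107; E_i = n·p_i = [28.53, 21.40, 28.53, 28.53]
χ² = (35−28.53)²/28.53 + (22−21.40)²/21.40 + (35−28.53)²/28.53 + (15−28.53)²/28.53 = 9.3668
df = 3
p-value (upper-tail) = 0.02479
At α=0.1: p < α → reject H₀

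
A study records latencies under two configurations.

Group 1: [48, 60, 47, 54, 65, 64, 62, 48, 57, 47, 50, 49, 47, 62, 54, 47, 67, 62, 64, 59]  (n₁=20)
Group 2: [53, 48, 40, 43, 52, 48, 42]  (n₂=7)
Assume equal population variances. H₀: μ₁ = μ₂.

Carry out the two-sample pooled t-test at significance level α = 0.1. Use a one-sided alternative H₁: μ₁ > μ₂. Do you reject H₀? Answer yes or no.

reject H₀: yes

x̄₁=55.650, s₁=7.278, n₁=20
x̄₂=46.571, s₂=5.028, n₂=7
s_p² = [19·7.278² + 6·5.028²]/25 = 46.3306
SE = √(s_p²·(1/20+1/7)) = 2.9892
t = (55.650−46.571)/2.9892 = 3.0371
df = 25
p-value (one-sided, H₁ greater) = 0.00276
At α=0.1: p < α → reject H₀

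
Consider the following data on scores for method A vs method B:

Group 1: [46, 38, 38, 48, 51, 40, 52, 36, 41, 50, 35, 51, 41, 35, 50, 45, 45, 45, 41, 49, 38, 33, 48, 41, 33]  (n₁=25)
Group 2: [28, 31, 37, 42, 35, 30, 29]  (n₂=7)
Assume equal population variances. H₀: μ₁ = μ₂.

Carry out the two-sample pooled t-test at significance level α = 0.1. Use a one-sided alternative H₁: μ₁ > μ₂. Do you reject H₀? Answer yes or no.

x̄₁=42.800, s₁=6.090, n₁=25
x̄₂=33.143, s₂=5.080, n₂=7
s_p² = [24·6.090² + 6·5.080²]/30 = 34.8286
SE = √(s_p²·(1/25+1/7)) = 2.5236
t = (42.800−33.143)/2.5236 = 3.8267
df = 30
p-value (one-sided, H₁ greater) = 0.00031
At α=0.1: p < α → reject H₀

reject H₀: yes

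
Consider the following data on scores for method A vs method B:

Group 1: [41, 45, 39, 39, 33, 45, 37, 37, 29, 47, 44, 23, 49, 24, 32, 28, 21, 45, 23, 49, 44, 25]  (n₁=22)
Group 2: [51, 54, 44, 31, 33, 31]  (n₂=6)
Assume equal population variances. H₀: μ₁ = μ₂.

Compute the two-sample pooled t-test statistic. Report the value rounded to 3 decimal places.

x̄₁=36.318, s₁=9.357, n₁=22
x̄₂=40.667, s₂=10.405, n₂=6
s_p² = [21·9.357² + 5·10.405²]/26 = 91.5425
SE = √(s_p²·(1/22+1/6)) = 4.4066
t = (36.318−40.667)/4.4066 = -0.9868
df = 26

test statistic = -0.987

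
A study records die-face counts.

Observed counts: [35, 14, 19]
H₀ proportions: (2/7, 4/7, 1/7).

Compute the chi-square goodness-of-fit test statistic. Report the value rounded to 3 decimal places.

test statistic = 37.257

n = 68; E_i = n·p_i = [19.43, 38.86, 9.71]
χ² = (35−19.43)²/19.43 + (14−38.86)²/38.86 + (19−9.71)²/9.71 = 37.2574
df = 2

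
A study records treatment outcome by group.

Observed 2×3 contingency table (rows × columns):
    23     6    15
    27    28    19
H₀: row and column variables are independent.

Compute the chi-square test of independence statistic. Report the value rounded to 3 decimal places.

Row totals [44, 74], col totals [50, 34, 34], n=118
χ² = (23−18.64)²/18.64 + (6−12.68)²/12.68 + (15−12.68)²/12.68 + (27−31.36)²/31.36 + (28−21.32)²/21.32 + (19−21.32)²/21.32 = 7.9100
df = 2

test statistic = 7.910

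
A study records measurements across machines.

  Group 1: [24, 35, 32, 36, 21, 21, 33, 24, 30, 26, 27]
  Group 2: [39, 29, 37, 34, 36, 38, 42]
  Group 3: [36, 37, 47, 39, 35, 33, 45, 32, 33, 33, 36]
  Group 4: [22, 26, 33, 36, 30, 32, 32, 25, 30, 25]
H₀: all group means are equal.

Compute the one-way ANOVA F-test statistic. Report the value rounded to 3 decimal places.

test statistic = 9.292

Group means [28.09, 36.43, 36.91, 29.10], grand mean 32.333
SSB = Σnᵢ(x̄ᵢ−x̄)² = 650.234; SSW = ΣΣ(x−x̄ᵢ)² = 816.432
MSB = 650.234/3 = 216.7447; MSW = 816.432/35 = 23.3266
F = MSB/MSW = 9.2917
df = (3, 35)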